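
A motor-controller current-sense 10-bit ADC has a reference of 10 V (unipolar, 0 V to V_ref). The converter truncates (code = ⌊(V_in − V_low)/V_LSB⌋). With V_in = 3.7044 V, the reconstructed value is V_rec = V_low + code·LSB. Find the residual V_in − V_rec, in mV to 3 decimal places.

One LSB is 10 V / 1024 = 9.766 mV.
(3.7044 − 0)/0.00976562 = 379.3306; ⌊·⌋ gives code 379.
Code 379 maps back to 0 + 379×0.00976562 V = 3.7011719 V.
V_in − V_rec = 0.00322813 V = 3.228 mV.

3.228 mV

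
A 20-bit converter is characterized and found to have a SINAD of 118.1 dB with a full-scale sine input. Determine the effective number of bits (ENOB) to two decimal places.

19.33 bits

ENOB = (SINAD − 1.76) / 6.02 = (118.1 − 1.76)/6.02 = 19.326.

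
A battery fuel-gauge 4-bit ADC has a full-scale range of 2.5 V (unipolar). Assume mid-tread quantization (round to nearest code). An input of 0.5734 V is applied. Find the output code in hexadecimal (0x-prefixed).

With 16 levels over 2.5 V, one step is 156.250 mV.
(V_in − V_low)/LSB = (0.5734 − 0) / 0.15625 = 3.670.
Round → code 4.
In hexadecimal (0x-prefixed): 0x4.

code 0x4 (decimal 4)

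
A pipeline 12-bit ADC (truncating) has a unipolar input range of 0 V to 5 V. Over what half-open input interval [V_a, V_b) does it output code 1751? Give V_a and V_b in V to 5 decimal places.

[2.13745 V, 2.13867 V)

LSB = 5/2^12 = 1.221 mV.
V_a = V_low + 1751·LSB = 2.13745 V; V_b = V_low + 1752·LSB = 2.13867 V.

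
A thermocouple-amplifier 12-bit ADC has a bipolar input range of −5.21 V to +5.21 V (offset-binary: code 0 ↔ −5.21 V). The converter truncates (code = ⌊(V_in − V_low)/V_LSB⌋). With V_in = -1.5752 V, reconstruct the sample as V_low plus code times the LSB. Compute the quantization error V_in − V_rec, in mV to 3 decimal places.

2.046 mV

LSB = 10.42/2^12 = 2.544 mV.
(V_in − V_low)/LSB = (-1.5752 − (−5.21))/0.00254395 = 1428.8043 → code 1428 (floor).
Reconstructed: -1.5772461 V.
Error = -1.5752 − (−1.5772461) = 0.00204609 V = 2.046 mV.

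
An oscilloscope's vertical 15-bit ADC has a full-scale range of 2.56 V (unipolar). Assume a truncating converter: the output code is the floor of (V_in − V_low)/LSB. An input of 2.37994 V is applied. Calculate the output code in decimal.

Full-scale span = 2.56 V; LSB = 2.56/2^15 = 78.12 µV.
(2.37994 − 0) / 7.8125e-05 = 30463.232 LSBs.
So the output code is 30463.

code 30463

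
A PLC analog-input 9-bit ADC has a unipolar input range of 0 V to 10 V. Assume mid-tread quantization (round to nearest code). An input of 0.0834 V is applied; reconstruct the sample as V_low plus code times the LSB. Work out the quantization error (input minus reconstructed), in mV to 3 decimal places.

LSB = 10/2^9 = 19.531 mV.
(0.0834 − 0)/0.0195312 = 4.2701; round gives code 4.
Reconstructed: 0.078125 V.
Difference: 0.005275 V → 5.275 mV.

5.275 mV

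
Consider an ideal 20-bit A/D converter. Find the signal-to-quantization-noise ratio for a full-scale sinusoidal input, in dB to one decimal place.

SNR ≈ 6.02·N + 1.76 dB = 6.02·20 + 1.76 = 122.16 dB.

122.2 dB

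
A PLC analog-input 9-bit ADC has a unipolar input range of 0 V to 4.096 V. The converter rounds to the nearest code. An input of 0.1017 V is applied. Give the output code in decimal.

code 13

With 512 levels over 4.096 V, one step is 8.000 mV.
(V_in − V_low)/LSB = (0.1017 − 0) / 0.008 = 12.713.
So the output code is 13.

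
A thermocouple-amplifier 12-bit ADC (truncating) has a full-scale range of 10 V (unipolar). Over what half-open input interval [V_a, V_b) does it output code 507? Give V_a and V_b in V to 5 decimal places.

[1.23779 V, 1.24023 V)

LSB = 10/2^12 = 2.441 mV.
V_a = V_low + 507·LSB = 1.23779 V; V_b = V_low + 508·LSB = 1.24023 V.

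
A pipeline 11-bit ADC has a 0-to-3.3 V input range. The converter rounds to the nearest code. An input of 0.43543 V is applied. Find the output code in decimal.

code 270

Full-scale span = 3.3 V; LSB = 3.3/2^11 = 1.611 mV.
Input sits at 270.230 steps above V_low.
So the output code is 270.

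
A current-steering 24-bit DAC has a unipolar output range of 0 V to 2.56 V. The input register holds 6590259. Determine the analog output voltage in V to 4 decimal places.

1.0056 V

LSB = 2.56 V / 2^24 = 0.15 µV.
V_out = 0 + 6590259 × 1.52588e-07 V = 1.00559 V.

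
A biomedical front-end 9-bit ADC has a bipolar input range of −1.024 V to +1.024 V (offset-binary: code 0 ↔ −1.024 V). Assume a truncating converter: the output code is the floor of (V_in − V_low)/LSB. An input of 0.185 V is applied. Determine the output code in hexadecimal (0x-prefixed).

code 0x12E (decimal 302)

With 512 levels over 2.048 V, one step is 4.000 mV.
(0.185 − (−1.024)) / 0.004 = 302.250 LSBs.
So the output code is 302.
In hexadecimal (0x-prefixed): 0x12E.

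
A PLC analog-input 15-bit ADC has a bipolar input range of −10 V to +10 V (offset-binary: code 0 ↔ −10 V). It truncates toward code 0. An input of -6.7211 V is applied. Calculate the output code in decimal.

code 5372

With 32768 levels over 20 V, one step is 0.610 mV.
(V_in − V_low)/LSB = (-6.7211 − (−10)) / 0.000610352 = 5372.150.
Floor → code 5372.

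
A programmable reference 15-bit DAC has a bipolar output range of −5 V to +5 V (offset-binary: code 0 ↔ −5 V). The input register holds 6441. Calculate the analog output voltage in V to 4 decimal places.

-3.0344 V

LSB = 10 V / 2^15 = 305.18 µV.
V_out = (−5) + 6441 × 0.000305176 V = -3.03436 V.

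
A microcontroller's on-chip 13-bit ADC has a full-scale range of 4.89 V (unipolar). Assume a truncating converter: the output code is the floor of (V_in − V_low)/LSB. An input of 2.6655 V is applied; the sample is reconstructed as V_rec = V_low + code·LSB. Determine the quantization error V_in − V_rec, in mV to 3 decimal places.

0.235 mV

One LSB is 4.89 V / 8192 = 0.597 mV.
Scaled input = 4465.3939 LSBs, so code = 4465.
Reconstructed: 2.6652649 V.
Difference: 0.000235107 V → 0.235 mV.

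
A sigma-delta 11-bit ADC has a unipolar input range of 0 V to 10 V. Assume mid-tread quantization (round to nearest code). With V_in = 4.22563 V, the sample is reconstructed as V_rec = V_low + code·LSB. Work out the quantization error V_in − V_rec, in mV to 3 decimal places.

One LSB is 10 V / 2048 = 4.883 mV.
Scaled input = 865.4090 LSBs, so code = 865.
Reconstructed: 4.2236328 V.
Difference: 0.00199719 V → 1.997 mV.

1.997 mV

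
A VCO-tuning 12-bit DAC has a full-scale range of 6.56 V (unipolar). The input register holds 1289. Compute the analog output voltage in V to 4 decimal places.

2.0644 V

LSB = 6.56 V / 2^12 = 1.602 mV.
V_out = 0 + 1289 × 0.00160156 V = 2.06441 V.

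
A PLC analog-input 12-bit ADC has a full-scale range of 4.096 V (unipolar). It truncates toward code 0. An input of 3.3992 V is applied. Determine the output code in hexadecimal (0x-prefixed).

Full-scale span = 4.096 V; LSB = 4.096/2^12 = 1.000 mV.
(3.3992 − 0) / 0.001 = 3399.200 LSBs.
So the output code is 3399.
In hexadecimal (0x-prefixed): 0xD47.

code 0xD47 (decimal 3399)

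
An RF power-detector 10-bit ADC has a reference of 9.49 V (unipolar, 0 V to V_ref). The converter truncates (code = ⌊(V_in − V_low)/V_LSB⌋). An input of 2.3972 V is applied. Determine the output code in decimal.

code 258

With 1024 levels over 9.49 V, one step is 9.268 mV.
Input sits at 258.665 steps above V_low.
So the output code is 258.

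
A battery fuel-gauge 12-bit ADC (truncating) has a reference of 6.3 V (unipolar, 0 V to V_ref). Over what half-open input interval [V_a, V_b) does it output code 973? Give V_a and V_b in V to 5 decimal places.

[1.49656 V, 1.49810 V)

LSB = 6.3/2^12 = 1.538 mV.
V_a = V_low + 973·LSB = 1.49656 V; V_b = V_low + 974·LSB = 1.4981 V.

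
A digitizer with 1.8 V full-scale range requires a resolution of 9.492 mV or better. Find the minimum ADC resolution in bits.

Number of steps required ≥ 1.8 V / 9.492 mV = 189.63.
Need 2^N ≥ 189.63; 2^7 = 128, 2^8 = 256.
Minimum N = 8.

8 bits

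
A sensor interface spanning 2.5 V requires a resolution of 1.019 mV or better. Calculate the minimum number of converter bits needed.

12 bits

Number of steps required ≥ 2.5 V / 1.019 mV = 2453.39.
Need 2^N ≥ 2453.39; 2^11 = 2048, 2^12 = 4096.
Minimum N = 12.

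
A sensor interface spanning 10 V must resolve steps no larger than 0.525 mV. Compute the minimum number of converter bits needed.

15 bits

Number of steps required ≥ 10 V / 0.525 mV = 19047.62.
Need 2^N ≥ 19047.62; 2^14 = 16384, 2^15 = 32768.
Minimum N = 15.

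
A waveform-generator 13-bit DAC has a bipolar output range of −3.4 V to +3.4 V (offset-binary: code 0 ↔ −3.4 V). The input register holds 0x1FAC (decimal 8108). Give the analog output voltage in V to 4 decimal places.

3.3303 V

LSB = 6.8 V / 2^13 = 0.830 mV.
Code 0x1FAC = 8108 decimal.
V_out = (−3.4) + 8108 × 0.000830078 V = 3.33027 V.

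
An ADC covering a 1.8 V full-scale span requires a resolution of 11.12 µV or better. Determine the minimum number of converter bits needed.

18 bits

Number of steps required ≥ 1.8 V / 11.12 µV = 161870.50.
Need 2^N ≥ 161870.50; 2^17 = 131072, 2^18 = 262144.
Minimum N = 18.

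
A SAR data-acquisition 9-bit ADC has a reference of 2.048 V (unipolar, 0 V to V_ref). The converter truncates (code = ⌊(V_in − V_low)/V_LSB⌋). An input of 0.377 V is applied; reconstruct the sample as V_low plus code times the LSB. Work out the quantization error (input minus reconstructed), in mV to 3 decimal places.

1.000 mV

One LSB is 2.048 V / 512 = 4.000 mV.
Scaled input = 94.2500 LSBs, so code = 94.
Code 94 maps back to 0 + 94×0.004 V = 0.376 V.
Error = 0.377 − 0.376 = 0.001 V = 1.000 mV.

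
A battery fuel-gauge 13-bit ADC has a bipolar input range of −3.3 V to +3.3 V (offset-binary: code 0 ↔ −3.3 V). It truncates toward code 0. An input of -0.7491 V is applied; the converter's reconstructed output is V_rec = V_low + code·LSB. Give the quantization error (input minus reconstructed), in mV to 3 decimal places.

One LSB is 6.6 V / 8192 = 0.806 mV.
(-0.7491 − (−3.3))/0.000805664 = 3166.2080; ⌊·⌋ gives code 3166.
V_rec = (−3.3) + 3166·0.000805664 = -0.74926758 V.
V_in − V_rec = 0.000167578 V = 0.168 mV.

0.168 mV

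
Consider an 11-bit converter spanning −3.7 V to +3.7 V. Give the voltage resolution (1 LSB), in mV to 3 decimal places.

Full-scale span = 7.4 V.
LSB = 7.4 / 2^11 = 7.4 / 2048 = 0.00361328 V = 3.613 mV.

3.613 mV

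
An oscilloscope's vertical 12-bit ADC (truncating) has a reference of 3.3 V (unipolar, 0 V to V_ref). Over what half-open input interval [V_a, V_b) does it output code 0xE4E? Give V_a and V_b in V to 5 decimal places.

[2.95034 V, 2.95115 V)

LSB = 3.3/2^12 = 0.806 mV.
Code 0xE4E = 3662 decimal.
V_a = V_low + 3662·LSB = 2.95034 V; V_b = V_low + 3663·LSB = 2.95115 V.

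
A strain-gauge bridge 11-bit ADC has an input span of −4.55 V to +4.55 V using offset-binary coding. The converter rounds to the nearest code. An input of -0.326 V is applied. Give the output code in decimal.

LSB = 9.1 V / 2048 = 4.443 mV.
(-0.326 − (−4.55)) / 0.00444336 = 950.632 LSBs.
So the output code is 951.

code 951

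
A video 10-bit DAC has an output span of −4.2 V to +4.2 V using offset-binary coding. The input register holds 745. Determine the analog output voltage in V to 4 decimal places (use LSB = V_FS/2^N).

1.9113 V

LSB = 8.4 V / 2^10 = 8.203 mV.
V_out = (−4.2) + 745 × 0.00820313 V = 1.91133 V.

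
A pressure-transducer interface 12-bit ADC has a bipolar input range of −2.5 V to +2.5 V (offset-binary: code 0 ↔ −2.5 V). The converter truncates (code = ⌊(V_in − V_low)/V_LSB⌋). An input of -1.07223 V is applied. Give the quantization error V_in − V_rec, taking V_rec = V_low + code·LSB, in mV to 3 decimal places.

Step size: 5 V ÷ 2^12 = 1.221 mV.
(V_in − V_low)/LSB = (-1.07223 − (−2.5))/0.0012207 = 1169.6292 → code 1169 (floor).
Code 1169 maps back to (−2.5) + 1169×0.0012207 V = -1.072998 V.
Error = -1.07223 − (−1.072998) = 0.000768047 V = 0.768 mV.

0.768 mV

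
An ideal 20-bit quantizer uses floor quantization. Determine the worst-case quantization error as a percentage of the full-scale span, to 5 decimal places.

Truncating → worst-case error = 1 LSB = V_FS/2^20, so 100/1048576 = 9.53674e-05 % of full scale.

0.00010 %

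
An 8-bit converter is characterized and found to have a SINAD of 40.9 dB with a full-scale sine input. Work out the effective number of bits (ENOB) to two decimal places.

ENOB = (SINAD − 1.76) / 6.02 = (40.9 − 1.76)/6.02 = 6.502.

6.50 bits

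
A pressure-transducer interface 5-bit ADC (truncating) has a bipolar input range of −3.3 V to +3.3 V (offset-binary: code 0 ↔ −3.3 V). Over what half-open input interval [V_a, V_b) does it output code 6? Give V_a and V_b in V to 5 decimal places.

LSB = 6.6/2^5 = 206.250 mV.
V_a = V_low + 6·LSB = -2.0625 V; V_b = V_low + 7·LSB = -1.85625 V.

[-2.06250 V, -1.85625 V)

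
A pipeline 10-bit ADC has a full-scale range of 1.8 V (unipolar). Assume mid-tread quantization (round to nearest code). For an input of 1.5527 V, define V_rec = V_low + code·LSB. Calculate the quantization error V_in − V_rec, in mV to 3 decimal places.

0.552 mV

Step size: 1.8 V ÷ 2^10 = 1.758 mV.
(V_in − V_low)/LSB = (1.5527 − 0)/0.00175781 = 883.3138 → code 883 (round).
Code 883 maps back to 0 + 883×0.00175781 V = 1.5521484 V.
Error = 1.5527 − 1.5521484 = 0.000551562 V = 0.552 mV.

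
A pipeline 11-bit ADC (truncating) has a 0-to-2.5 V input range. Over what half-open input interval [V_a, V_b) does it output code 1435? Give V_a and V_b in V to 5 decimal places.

[1.75171 V, 1.75293 V)

LSB = 2.5/2^11 = 1.221 mV.
V_a = V_low + 1435·LSB = 1.75171 V; V_b = V_low + 1436·LSB = 1.75293 V.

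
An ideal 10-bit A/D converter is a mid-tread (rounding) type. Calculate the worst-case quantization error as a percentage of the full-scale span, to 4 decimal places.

0.0488 %

Rounding → worst-case error = ½ LSB = V_FS/2^11, so 100/2048 = 0.0488281 % of full scale.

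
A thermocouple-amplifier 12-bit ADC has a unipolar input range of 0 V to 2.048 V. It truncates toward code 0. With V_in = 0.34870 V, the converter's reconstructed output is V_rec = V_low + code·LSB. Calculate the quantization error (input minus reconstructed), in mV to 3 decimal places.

0.200 mV

One LSB is 2.048 V / 4096 = 0.500 mV.
Scaled input = 697.4000 LSBs, so code = 697.
Reconstructed: 0.3485 V.
V_in − V_rec = 0.0002 V = 0.200 mV.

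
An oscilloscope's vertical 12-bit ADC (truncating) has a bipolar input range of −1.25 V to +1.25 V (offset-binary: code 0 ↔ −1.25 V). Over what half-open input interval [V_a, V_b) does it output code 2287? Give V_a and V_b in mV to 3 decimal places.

[145.874 mV, 146.484 mV)

LSB = 2.5/2^12 = 0.610 mV.
V_a = V_low + 2287·LSB = 0.145874 V; V_b = V_low + 2288·LSB = 0.146484 V.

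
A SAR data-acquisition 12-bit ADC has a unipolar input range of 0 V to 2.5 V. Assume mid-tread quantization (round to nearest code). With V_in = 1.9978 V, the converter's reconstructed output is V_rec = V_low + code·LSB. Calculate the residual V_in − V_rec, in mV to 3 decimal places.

Step size: 2.5 V ÷ 2^12 = 0.610 mV.
(1.9978 − 0)/0.000610352 = 3273.1955; round gives code 3273.
V_rec = 0 + 3273·0.000610352 = 1.9976807 V.
Difference: 0.000119336 V → 0.119 mV.

0.119 mV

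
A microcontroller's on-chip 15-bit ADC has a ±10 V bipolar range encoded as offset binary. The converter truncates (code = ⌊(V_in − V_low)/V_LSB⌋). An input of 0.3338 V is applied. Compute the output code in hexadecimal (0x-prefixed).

code 0x4222 (decimal 16930)

With 32768 levels over 20 V, one step is 0.610 mV.
(V_in − V_low)/LSB = (0.3338 − (−10)) / 0.000610352 = 16930.898.
So the output code is 16930.
In hexadecimal (0x-prefixed): 0x4222.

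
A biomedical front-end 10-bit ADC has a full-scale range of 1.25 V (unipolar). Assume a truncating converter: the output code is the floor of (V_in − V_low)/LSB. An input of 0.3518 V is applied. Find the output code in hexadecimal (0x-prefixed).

code 0x120 (decimal 288)

LSB = 1.25 V / 1024 = 1.221 mV.
Input sits at 288.195 steps above V_low.
Floor → code 288.
In hexadecimal (0x-prefixed): 0x120.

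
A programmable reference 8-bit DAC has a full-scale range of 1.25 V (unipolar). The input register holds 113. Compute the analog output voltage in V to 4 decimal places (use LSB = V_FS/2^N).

LSB = 1.25 V / 2^8 = 4.883 mV.
V_out = 0 + 113 × 0.00488281 V = 0.551758 V.

0.5518 V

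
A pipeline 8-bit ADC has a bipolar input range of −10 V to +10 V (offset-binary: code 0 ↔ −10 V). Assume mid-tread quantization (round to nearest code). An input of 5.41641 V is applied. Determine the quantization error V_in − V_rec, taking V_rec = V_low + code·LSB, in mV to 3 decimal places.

One LSB is 20 V / 256 = 78.125 mV.
(5.41641 − (−10))/0.078125 = 197.3300; round gives code 197.
Code 197 maps back to (−10) + 197×0.078125 V = 5.390625 V.
Difference: 0.025785 V → 25.785 mV.

25.785 mV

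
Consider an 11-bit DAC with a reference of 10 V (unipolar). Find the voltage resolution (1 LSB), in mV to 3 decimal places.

4.883 mV

Full-scale span = 10 V.
LSB = 10 / 2^11 = 10 / 2048 = 0.00488281 V = 4.883 mV.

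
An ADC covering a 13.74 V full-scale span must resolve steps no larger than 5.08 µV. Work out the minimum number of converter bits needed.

22 bits

Number of steps required ≥ 13.74 V / 5.08 µV = 2704724.41.
Need 2^N ≥ 2704724.41; 2^21 = 2097152, 2^22 = 4194304.
Minimum N = 22.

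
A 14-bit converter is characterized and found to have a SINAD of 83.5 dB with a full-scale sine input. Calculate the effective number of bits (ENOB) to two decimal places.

13.58 bits

ENOB = (SINAD − 1.76) / 6.02 = (83.5 − 1.76)/6.02 = 13.578.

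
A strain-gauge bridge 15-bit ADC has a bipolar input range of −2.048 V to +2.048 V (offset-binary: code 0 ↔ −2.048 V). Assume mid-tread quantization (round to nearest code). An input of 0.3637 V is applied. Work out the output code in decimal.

code 19294

LSB = 4.096 V / 32768 = 125.00 µV.
(V_in − V_low)/LSB = (0.3637 − (−2.048)) / 0.000125 = 19293.600.
Round → code 19294.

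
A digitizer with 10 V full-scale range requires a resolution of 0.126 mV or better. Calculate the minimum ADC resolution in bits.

Number of steps required ≥ 10 V / 0.126 mV = 79365.08.
Need 2^N ≥ 79365.08; 2^16 = 65536, 2^17 = 131072.
Minimum N = 17.

17 bits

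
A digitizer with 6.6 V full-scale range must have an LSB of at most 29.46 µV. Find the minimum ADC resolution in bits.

18 bits

Number of steps required ≥ 6.6 V / 29.46 µV = 224032.59.
Need 2^N ≥ 224032.59; 2^17 = 131072, 2^18 = 262144.
Minimum N = 18.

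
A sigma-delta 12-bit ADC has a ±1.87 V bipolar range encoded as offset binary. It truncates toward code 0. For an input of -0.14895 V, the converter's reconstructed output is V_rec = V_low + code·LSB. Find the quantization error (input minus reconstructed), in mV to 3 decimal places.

0.796 mV

LSB = 3.74/2^12 = 0.913 mV.
(-0.14895 − (−1.87))/0.000913086 = 1884.8719; ⌊·⌋ gives code 1884.
Code 1884 maps back to (−1.87) + 1884×0.000913086 V = -0.14974609 V.
Error = -0.14895 − (−0.14974609) = 0.000796094 V = 0.796 mV.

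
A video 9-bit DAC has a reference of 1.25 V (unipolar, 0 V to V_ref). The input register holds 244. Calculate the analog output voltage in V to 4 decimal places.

LSB = 1.25 V / 2^9 = 2.441 mV.
V_out = 0 + 244 × 0.00244141 V = 0.595703 V.

0.5957 V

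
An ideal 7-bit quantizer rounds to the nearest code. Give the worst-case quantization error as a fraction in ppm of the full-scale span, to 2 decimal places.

Rounding → worst-case error = ½ LSB = V_FS/2^8, so 1e+06/256 = 3906.25 ppm of full scale.

3906.25 ppm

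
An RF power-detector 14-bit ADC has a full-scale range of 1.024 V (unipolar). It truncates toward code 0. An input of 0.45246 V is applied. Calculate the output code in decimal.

LSB = 1.024 V / 16384 = 62.50 µV.
(V_in − V_low)/LSB = (0.45246 − 0) / 6.25e-05 = 7239.360.
Floor → code 7239.

code 7239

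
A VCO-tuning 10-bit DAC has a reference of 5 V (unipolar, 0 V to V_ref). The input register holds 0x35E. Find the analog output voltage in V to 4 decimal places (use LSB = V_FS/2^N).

LSB = 5 V / 2^10 = 4.883 mV.
Code 0x35E = 862 decimal.
V_out = 0 + 862 × 0.00488281 V = 4.20898 V.

4.2090 V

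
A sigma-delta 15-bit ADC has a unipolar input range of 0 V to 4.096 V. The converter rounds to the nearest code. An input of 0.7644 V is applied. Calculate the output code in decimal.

code 6115

Full-scale span = 4.096 V; LSB = 4.096/2^15 = 125.00 µV.
(V_in − V_low)/LSB = (0.7644 − 0) / 0.000125 = 6115.200.
round(6115.200) = 6115.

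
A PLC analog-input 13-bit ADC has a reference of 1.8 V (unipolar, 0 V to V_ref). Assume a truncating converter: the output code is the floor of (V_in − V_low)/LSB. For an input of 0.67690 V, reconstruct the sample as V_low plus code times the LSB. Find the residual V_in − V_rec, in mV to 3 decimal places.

Step size: 1.8 V ÷ 2^13 = 219.73 µV.
Scaled input = 3080.6471 LSBs, so code = 3080.
Reconstructed: 0.67675781 V.
Error = 0.67690 − 0.67675781 = 0.000142188 V = 0.142 mV.

0.142 mV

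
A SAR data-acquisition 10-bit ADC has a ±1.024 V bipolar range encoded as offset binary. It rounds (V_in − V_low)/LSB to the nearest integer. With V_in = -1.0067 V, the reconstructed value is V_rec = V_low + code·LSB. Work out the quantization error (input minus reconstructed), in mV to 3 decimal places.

-0.700 mV

LSB = 2.048/2^10 = 2.000 mV.
(-1.0067 − (−1.024))/0.002 = 8.6500; round gives code 9.
Reconstructed: -1.006 V.
V_in − V_rec = -0.0007 V = -0.700 mV.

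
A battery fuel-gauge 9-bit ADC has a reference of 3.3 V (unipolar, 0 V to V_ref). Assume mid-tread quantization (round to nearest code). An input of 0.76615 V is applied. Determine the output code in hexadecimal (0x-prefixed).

Full-scale span = 3.3 V; LSB = 3.3/2^9 = 6.445 mV.
(V_in − V_low)/LSB = (0.76615 − 0) / 0.00644531 = 118.869.
Round → code 119.
In hexadecimal (0x-prefixed): 0x77.

code 0x77 (decimal 119)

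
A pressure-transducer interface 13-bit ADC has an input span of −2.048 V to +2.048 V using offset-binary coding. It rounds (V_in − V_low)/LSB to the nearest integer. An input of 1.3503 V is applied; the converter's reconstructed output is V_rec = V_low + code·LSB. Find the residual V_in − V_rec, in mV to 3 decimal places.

-0.200 mV

One LSB is 4.096 V / 8192 = 0.500 mV.
Scaled input = 6796.6000 LSBs, so code = 6797.
Reconstructed: 1.3505 V.
Error = 1.3503 − 1.3505 = -0.0002 V = -0.200 mV.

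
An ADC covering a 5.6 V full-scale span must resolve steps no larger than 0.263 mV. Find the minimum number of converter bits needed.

15 bits

Number of steps required ≥ 5.6 V / 0.263 mV = 21292.78.
Need 2^N ≥ 21292.78; 2^14 = 16384, 2^15 = 32768.
Minimum N = 15.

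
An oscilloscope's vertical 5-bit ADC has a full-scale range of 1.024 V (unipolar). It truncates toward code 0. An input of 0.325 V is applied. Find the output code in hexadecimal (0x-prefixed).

code 0xA (decimal 10)

With 32 levels over 1.024 V, one step is 32.000 mV.
Input sits at 10.156 steps above V_low.
⌊·⌋(10.156) = 10.
In hexadecimal (0x-prefixed): 0xA.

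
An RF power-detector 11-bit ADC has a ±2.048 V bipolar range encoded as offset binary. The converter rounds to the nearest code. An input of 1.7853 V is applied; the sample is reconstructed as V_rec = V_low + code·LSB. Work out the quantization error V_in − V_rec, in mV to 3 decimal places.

-0.700 mV

LSB = 4.096/2^11 = 2.000 mV.
(1.7853 − (−2.048))/0.002 = 1916.6500; round gives code 1917.
Reconstructed: 1.786 V.
V_in − V_rec = -0.0007 V = -0.700 mV.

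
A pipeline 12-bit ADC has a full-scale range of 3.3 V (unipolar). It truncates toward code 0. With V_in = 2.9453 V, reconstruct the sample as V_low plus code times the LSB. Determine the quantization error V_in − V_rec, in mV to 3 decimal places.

0.598 mV

One LSB is 3.3 V / 4096 = 0.806 mV.
(2.9453 − 0)/0.000805664 = 3655.7421; ⌊·⌋ gives code 3655.
Reconstructed: 2.9447021 V.
Difference: 0.000597852 V → 0.598 mV.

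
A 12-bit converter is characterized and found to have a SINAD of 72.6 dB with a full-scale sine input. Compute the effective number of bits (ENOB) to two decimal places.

ENOB = (SINAD − 1.76) / 6.02 = (72.6 − 1.76)/6.02 = 11.767.

11.77 bits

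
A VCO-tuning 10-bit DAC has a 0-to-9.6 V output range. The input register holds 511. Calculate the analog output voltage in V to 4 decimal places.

LSB = 9.6 V / 2^10 = 9.375 mV.
V_out = 0 + 511 × 0.009375 V = 4.79063 V.

4.7906 V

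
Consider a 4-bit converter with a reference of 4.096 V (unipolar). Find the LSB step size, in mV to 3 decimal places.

256.000 mV

Full-scale span = 4.096 V.
LSB = 4.096 / 2^4 = 4.096 / 16 = 0.256 V = 256.000 mV.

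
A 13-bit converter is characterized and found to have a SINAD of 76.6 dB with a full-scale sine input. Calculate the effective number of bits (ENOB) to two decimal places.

ENOB = (SINAD − 1.76) / 6.02 = (76.6 − 1.76)/6.02 = 12.432.

12.43 bits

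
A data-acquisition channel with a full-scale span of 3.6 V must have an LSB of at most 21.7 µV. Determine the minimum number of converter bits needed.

Number of steps required ≥ 3.6 V / 21.7 µV = 165898.62.
Need 2^N ≥ 165898.62; 2^17 = 131072, 2^18 = 262144.
Minimum N = 18.

18 bits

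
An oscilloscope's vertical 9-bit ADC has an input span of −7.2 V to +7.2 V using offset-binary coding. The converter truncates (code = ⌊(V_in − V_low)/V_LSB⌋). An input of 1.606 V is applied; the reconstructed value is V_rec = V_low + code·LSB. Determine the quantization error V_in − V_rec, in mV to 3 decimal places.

LSB = 14.4/2^9 = 28.125 mV.
(V_in − V_low)/LSB = (1.606 − (−7.2))/0.028125 = 313.1022 → code 313 (floor).
V_rec = (−7.2) + 313·0.028125 = 1.603125 V.
Difference: 0.002875 V → 2.875 mV.

2.875 mV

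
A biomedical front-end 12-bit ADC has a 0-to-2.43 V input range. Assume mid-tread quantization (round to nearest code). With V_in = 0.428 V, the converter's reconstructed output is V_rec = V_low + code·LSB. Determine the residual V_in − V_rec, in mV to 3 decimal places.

Step size: 2.43 V ÷ 2^12 = 0.593 mV.
(0.428 − 0)/0.000593262 = 721.4354; round gives code 721.
Code 721 maps back to 0 + 721×0.000593262 V = 0.4277417 V.
Difference: 0.000258301 V → 0.258 mV.

0.258 mV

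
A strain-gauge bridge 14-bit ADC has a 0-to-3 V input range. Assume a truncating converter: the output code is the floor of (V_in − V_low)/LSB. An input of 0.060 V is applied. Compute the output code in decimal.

code 327

Full-scale span = 3 V; LSB = 3/2^14 = 183.11 µV.
(0.060 − 0) / 0.000183105 = 327.680 LSBs.
So the output code is 327.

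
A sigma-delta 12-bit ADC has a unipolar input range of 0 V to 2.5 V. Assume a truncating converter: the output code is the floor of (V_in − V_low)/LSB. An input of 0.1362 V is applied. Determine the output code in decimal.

Full-scale span = 2.5 V; LSB = 2.5/2^12 = 0.610 mV.
Input sits at 223.150 steps above V_low.
So the output code is 223.

code 223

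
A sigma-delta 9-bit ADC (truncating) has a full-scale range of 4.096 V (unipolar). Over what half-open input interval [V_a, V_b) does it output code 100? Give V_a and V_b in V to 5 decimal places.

[0.80000 V, 0.80800 V)

LSB = 4.096/2^9 = 8.000 mV.
V_a = V_low + 100·LSB = 0.8 V; V_b = V_low + 101·LSB = 0.808 V.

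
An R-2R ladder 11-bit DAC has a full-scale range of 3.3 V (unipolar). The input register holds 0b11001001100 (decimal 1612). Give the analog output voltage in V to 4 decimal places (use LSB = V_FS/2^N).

2.5975 V

LSB = 3.3 V / 2^11 = 1.611 mV.
Code 0b11001001100 = 1612 decimal.
V_out = 0 + 1612 × 0.00161133 V = 2.59746 V.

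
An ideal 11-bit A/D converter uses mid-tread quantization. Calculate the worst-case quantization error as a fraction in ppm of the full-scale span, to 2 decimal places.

Rounding → worst-case error = ½ LSB = V_FS/2^12, so 1e+06/4096 = 244.141 ppm of full scale.

244.14 ppm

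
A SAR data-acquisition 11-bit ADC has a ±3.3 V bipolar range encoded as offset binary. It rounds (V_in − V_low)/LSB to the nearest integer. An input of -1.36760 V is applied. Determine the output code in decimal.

code 600

Full-scale span = 6.6 V; LSB = 6.6/2^11 = 3.223 mV.
Input sits at 599.630 steps above V_low.
round(599.630) = 600.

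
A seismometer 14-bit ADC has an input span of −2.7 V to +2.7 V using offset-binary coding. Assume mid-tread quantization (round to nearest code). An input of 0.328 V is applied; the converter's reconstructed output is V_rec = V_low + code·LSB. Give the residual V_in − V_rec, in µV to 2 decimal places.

Step size: 5.4 V ÷ 2^14 = 329.59 µV.
(V_in − V_low)/LSB = (0.328 − (−2.7))/0.00032959 = 9187.1763 → code 9187 (round).
Reconstructed: 0.32794189 V.
Error = 0.328 − 0.32794189 = 5.81055e-05 V = 58.11 µV.

58.11 µV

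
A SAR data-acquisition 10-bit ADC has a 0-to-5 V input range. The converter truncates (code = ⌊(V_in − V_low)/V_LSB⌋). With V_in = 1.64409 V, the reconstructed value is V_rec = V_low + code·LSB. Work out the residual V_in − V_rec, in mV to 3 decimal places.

3.465 mV

LSB = 5/2^10 = 4.883 mV.
(V_in − V_low)/LSB = (1.64409 − 0)/0.00488281 = 336.7096 → code 336 (floor).
Reconstructed: 1.640625 V.
V_in − V_rec = 0.003465 V = 3.465 mV.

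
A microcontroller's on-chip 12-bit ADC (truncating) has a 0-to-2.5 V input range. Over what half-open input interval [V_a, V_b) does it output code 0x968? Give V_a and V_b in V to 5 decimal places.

LSB = 2.5/2^12 = 0.610 mV.
Code 0x968 = 2408 decimal.
V_a = V_low + 2408·LSB = 1.46973 V; V_b = V_low + 2409·LSB = 1.47034 V.

[1.46973 V, 1.47034 V)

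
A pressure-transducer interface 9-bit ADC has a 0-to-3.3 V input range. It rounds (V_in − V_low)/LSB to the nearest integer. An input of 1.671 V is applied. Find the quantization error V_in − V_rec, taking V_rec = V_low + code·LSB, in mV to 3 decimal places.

One LSB is 3.3 V / 512 = 6.445 mV.
(V_in − V_low)/LSB = (1.671 − 0)/0.00644531 = 259.2582 → code 259 (round).
V_rec = 0 + 259·0.00644531 = 1.6693359 V.
Error = 1.671 − 1.6693359 = 0.00166406 V = 1.664 mV.

1.664 mV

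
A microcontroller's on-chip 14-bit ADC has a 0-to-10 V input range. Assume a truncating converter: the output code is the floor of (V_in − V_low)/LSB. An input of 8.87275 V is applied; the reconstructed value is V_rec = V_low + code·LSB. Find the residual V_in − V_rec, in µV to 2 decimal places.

LSB = 10/2^14 = 0.610 mV.
(8.87275 − 0)/0.000610352 = 14537.1136; ⌊·⌋ gives code 14537.
V_rec = 0 + 14537·0.000610352 = 8.8726807 V.
Error = 8.87275 − 8.8726807 = 6.93359e-05 V = 69.34 µV.

69.34 µV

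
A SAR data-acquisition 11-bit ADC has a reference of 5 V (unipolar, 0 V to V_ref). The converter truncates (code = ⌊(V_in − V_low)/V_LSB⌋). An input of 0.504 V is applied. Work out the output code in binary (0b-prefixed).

Full-scale span = 5 V; LSB = 5/2^11 = 2.441 mV.
Input sits at 206.438 steps above V_low.
⌊·⌋(206.438) = 206.
In binary (0b-prefixed): 0b11001110.

code 0b11001110 (decimal 206)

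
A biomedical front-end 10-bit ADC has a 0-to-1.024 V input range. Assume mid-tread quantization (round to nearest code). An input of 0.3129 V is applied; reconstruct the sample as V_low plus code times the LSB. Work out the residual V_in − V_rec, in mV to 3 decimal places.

-0.100 mV

One LSB is 1.024 V / 1024 = 1.000 mV.
(0.3129 − 0)/0.001 = 312.9000; round gives code 313.
V_rec = 0 + 313·0.001 = 0.313 V.
V_in − V_rec = -0.0001 V = -0.100 mV.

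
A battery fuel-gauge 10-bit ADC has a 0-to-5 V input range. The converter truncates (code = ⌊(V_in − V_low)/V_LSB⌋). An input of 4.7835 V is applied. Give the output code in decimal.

LSB = 5 V / 1024 = 4.883 mV.
(V_in − V_low)/LSB = (4.7835 − 0) / 0.00488281 = 979.661.
⌊·⌋(979.661) = 979.

code 979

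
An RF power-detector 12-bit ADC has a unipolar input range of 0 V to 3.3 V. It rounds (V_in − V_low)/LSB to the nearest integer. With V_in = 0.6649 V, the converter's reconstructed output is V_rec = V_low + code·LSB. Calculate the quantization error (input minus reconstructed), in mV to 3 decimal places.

Step size: 3.3 V ÷ 2^12 = 0.806 mV.
Scaled input = 825.2819 LSBs, so code = 825.
Code 825 maps back to 0 + 825×0.000805664 V = 0.66467285 V.
Difference: 0.000227148 V → 0.227 mV.

0.227 mV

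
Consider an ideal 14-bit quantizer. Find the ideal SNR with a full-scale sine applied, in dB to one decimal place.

86.0 dB

SNR ≈ 6.02·N + 1.76 dB = 6.02·14 + 1.76 = 86.04 dB.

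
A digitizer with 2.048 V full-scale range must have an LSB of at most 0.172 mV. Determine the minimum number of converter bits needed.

14 bits

Number of steps required ≥ 2.048 V / 0.172 mV = 11906.98.
Need 2^N ≥ 11906.98; 2^13 = 8192, 2^14 = 16384.
Minimum N = 14.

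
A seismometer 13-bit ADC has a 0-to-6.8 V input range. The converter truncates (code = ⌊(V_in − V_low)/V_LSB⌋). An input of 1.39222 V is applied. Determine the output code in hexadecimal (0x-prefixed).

LSB = 6.8 V / 8192 = 0.830 mV.
Input sits at 1677.216 steps above V_low.
⌊·⌋(1677.216) = 1677.
In hexadecimal (0x-prefixed): 0x68D.

code 0x68D (decimal 1677)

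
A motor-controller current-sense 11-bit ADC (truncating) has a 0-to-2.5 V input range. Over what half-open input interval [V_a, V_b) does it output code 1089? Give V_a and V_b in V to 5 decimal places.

LSB = 2.5/2^11 = 1.221 mV.
V_a = V_low + 1089·LSB = 1.32935 V; V_b = V_low + 1090·LSB = 1.33057 V.

[1.32935 V, 1.33057 V)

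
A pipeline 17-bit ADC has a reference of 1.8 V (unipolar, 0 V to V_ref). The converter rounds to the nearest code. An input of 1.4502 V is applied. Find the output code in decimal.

Full-scale span = 1.8 V; LSB = 1.8/2^17 = 13.73 µV.
(1.4502 − 0) / 1.37329e-05 = 105600.341 LSBs.
So the output code is 105600.

code 105600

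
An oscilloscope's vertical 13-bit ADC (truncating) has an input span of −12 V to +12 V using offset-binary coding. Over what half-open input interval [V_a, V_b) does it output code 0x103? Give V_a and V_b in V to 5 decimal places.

[-11.24121 V, -11.23828 V)

LSB = 24/2^13 = 2.930 mV.
Code 0x103 = 259 decimal.
V_a = V_low + 259·LSB = -11.2412 V; V_b = V_low + 260·LSB = -11.2383 V.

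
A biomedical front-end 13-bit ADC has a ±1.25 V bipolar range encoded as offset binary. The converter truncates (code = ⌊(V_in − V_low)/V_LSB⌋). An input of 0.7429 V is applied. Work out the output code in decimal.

code 6530

LSB = 2.5 V / 8192 = 305.18 µV.
(0.7429 − (−1.25)) / 0.000305176 = 6530.335 LSBs.
⌊·⌋(6530.335) = 6530.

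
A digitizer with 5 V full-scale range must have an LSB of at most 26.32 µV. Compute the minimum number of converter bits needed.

18 bits

Number of steps required ≥ 5 V / 26.32 µV = 189969.60.
Need 2^N ≥ 189969.60; 2^17 = 131072, 2^18 = 262144.
Minimum N = 18.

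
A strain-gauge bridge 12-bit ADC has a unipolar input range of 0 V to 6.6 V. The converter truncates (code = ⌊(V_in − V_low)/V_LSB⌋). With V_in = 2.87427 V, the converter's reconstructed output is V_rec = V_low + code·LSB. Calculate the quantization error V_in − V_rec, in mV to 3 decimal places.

LSB = 6.6/2^12 = 1.611 mV.
(V_in − V_low)/LSB = (2.87427 − 0)/0.00161133 = 1783.7894 → code 1783 (floor).
V_rec = 0 + 1783·0.00161133 = 2.872998 V.
V_in − V_rec = 0.00127195 V = 1.272 mV.

1.272 mV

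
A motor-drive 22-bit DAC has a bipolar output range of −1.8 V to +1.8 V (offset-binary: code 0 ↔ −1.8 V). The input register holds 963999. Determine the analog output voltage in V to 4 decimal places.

LSB = 3.6 V / 2^22 = 0.86 µV.
V_out = (−1.8) + 963999 × 8.58307e-07 V = -0.972593 V.

-0.9726 V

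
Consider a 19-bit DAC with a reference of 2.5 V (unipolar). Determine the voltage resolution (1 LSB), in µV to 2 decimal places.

Full-scale span = 2.5 V.
LSB = 2.5 / 2^19 = 2.5 / 524288 = 4.76837e-06 V = 4.77 µV.

4.77 µV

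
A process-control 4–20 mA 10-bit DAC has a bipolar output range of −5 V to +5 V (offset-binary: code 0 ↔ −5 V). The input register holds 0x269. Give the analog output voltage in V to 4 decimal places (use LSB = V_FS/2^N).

LSB = 10 V / 2^10 = 9.766 mV.
Code 0x269 = 617 decimal.
V_out = (−5) + 617 × 0.00976562 V = 1.02539 V.

1.0254 V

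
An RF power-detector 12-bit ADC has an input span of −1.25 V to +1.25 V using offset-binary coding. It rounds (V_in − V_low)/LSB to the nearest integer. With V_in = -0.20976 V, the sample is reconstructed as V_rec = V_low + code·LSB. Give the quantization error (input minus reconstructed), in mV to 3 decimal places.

0.201 mV

Step size: 2.5 V ÷ 2^12 = 0.610 mV.
(V_in − V_low)/LSB = (-0.20976 − (−1.25))/0.000610352 = 1704.3292 → code 1704 (round).
Reconstructed: -0.20996094 V.
Difference: 0.000200937 V → 0.201 mV.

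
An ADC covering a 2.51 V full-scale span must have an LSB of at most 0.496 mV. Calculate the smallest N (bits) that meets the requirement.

13 bits

Number of steps required ≥ 2.51 V / 0.496 mV = 5060.48.
Need 2^N ≥ 5060.48; 2^12 = 4096, 2^13 = 8192.
Minimum N = 13.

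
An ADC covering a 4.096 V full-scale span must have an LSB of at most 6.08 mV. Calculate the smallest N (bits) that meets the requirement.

Number of steps required ≥ 4.096 V / 6.08 mV = 673.68.
Need 2^N ≥ 673.68; 2^9 = 512, 2^10 = 1024.
Minimum N = 10.

10 bits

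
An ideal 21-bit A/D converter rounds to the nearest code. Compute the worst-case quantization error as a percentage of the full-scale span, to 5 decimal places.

0.00002 %

Rounding → worst-case error = ½ LSB = V_FS/2^22, so 100/4194304 = 2.38419e-05 % of full scale.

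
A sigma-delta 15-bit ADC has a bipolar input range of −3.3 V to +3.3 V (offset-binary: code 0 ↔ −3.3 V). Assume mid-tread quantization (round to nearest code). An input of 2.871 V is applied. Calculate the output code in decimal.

With 32768 levels over 6.6 V, one step is 201.42 µV.
(2.871 − (−3.3)) / 0.000201416 = 30638.080 LSBs.
round(30638.080) = 30638.

code 30638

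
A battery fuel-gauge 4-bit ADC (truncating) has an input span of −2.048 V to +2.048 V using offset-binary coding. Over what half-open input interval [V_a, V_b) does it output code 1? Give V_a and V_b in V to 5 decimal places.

LSB = 4.096/2^4 = 256.000 mV.
V_a = V_low + 1·LSB = -1.792 V; V_b = V_low + 2·LSB = -1.536 V.

[-1.79200 V, -1.53600 V)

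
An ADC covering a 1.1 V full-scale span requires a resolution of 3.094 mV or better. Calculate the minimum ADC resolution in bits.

9 bits

Number of steps required ≥ 1.1 V / 3.094 mV = 355.53.
Need 2^N ≥ 355.53; 2^8 = 256, 2^9 = 512.
Minimum N = 9.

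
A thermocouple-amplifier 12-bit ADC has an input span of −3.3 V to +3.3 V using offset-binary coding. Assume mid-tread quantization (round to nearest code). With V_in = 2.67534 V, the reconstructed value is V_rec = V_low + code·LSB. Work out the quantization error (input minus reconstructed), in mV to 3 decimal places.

0.535 mV

One LSB is 6.6 V / 4096 = 1.611 mV.
Scaled input = 3708.3322 LSBs, so code = 3708.
Reconstructed: 2.6748047 V.
V_in − V_rec = 0.000535312 V = 0.535 mV.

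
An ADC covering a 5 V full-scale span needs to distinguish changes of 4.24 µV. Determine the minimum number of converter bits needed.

21 bits

Number of steps required ≥ 5 V / 4.24 µV = 1179245.28.
Need 2^N ≥ 1179245.28; 2^20 = 1048576, 2^21 = 2097152.
Minimum N = 21.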